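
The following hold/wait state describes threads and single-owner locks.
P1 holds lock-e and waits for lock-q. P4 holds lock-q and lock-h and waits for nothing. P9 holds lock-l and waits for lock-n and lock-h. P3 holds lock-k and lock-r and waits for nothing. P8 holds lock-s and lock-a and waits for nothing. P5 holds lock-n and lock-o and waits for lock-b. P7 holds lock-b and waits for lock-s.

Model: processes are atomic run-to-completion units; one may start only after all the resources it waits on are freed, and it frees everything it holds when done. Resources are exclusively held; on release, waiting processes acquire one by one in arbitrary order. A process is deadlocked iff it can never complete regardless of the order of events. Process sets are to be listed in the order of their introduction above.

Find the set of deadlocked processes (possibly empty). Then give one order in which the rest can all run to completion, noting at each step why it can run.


No process is deadlocked.
Key observation: there is no circular wait here — follow any chain and it reaches a process that is free to run now.
The rest can finish in the order P4, P8, P1, P7, P3, P5, P9.
Step-by-step check:
  P4 waits on nothing -> runs at once and releases lock-q and lock-h
  P8 waits on nothing -> runs at once and releases lock-s and lock-a
  P1: everything it awaited (lock-q) is free; runs, freeing lock-e
  P7: everything it awaited (lock-s) is free; runs, freeing lock-b
  P3 waits on nothing -> runs at once and releases lock-k and lock-r
  P5: everything it awaited (lock-b) is free; runs, freeing lock-n and lock-o
  P9: everything it awaited (lock-n and lock-h) is free; runs, freeing lock-l


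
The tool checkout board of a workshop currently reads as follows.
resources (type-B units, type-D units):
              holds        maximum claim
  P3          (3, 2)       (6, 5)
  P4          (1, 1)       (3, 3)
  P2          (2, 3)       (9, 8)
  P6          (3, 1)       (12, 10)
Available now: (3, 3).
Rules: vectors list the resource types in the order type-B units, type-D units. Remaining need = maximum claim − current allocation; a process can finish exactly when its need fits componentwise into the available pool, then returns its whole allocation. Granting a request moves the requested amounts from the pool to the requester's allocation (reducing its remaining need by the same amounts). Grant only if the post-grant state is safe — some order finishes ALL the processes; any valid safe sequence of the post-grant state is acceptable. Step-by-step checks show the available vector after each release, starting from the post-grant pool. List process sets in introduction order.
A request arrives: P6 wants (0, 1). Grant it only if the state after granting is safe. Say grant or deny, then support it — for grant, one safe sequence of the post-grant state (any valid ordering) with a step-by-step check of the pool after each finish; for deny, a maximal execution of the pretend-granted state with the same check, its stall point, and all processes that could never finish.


GRANT: granting preserves safety; a valid post-grant sequence is P4, P3, P2, P6.
Key observation: with (3, 2) left after the transfer, P4 can run at once — the state stays safe.
Step-by-step check of the post-grant state:
  pool = (3, 2)
  P4 needs (2, 2) <= (3, 2) -> finishes; pool += (1, 1) = (4, 3)
  P3 needs (3, 3) <= (4, 3) -> finishes; pool += (3, 2) = (7, 5)
  P2 needs (7, 5) <= (7, 5) -> finishes; pool += (2, 3) = (9, 8)
  P6 needs (9, 8) <= (9, 8) -> finishes; pool += (3, 2) = (12, 10)


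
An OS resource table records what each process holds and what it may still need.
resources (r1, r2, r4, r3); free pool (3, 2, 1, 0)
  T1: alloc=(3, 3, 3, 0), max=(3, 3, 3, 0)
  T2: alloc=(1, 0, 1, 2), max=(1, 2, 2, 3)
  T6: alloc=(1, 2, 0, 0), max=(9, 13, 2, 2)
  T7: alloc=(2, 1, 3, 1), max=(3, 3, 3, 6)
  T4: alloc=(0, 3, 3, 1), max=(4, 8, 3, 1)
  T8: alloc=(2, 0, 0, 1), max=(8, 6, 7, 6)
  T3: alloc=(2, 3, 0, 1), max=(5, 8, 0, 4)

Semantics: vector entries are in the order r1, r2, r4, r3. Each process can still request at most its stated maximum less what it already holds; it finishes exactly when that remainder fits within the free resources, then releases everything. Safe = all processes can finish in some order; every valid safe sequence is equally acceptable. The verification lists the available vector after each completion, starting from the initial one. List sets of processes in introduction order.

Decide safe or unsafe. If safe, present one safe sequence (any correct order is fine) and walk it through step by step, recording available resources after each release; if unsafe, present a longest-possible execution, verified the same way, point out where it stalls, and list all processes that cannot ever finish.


UNSAFE.
Key observation: the wall is r3: completing T1, T4, T2, T3, T6 brings the pool only to (10, 13, 8, 4), and all the rest need more.
A maximal execution: T1, T4, T2, T3, T6 — then nothing else fits. Verifying each step:
  pool = (3, 2, 1, 0)
  T1 needs (0, 0, 0, 0) <= (3, 2, 1, 0) -> finishes; pool += (3, 3, 3, 0) = (6, 5, 4, 0)
  T4 needs (4, 5, 0, 0) <= (6, 5, 4, 0) -> finishes; pool += (0, 3, 3, 1) = (6, 8, 7, 1)
  T2 needs (0, 2, 1, 1) <= (6, 8, 7, 1) -> finishes; pool += (1, 0, 1, 2) = (7, 8, 8, 3)
  T3 needs (3, 5, 0, 3) <= (7, 8, 8, 3) -> finishes; pool += (2, 3, 0, 1) = (9, 11, 8, 4)
  T6 needs (8, 11, 2, 2) <= (9, 11, 8, 4) -> finishes; pool += (1, 2, 0, 0) = (10, 13, 8, 4)
  blocked: T7 wants (1, 2, 0, 5), pool (10, 13, 8, 4) — not enough r3
  blocked: T8 wants (6, 6, 7, 5), pool (10, 13, 8, 4) — not enough r3
Processes that can never finish: T7 and T8.


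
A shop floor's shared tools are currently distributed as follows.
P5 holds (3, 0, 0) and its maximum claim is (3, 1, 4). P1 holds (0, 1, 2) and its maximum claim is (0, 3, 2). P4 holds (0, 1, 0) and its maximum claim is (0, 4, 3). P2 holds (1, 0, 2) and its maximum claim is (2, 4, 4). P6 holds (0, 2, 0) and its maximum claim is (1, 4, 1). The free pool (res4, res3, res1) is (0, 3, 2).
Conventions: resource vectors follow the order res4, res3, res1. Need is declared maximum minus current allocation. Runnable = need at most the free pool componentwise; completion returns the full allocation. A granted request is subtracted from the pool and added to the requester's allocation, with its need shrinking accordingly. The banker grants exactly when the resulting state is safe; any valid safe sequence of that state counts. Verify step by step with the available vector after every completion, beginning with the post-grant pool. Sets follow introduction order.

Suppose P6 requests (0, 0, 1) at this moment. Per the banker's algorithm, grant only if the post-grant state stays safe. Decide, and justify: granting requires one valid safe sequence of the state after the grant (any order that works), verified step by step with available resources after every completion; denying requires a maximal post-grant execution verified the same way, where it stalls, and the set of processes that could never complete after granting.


DENY. Granting would leave the state unsafe.
Key observation: after P1, P4 the pool peaks at (0, 5, 3), and each blocked process is short somewhere: P5 on res1; P2 on res4; P6 on res4.
After a pretend grant, a maximal execution: P1, P4 — then nothing else fits. Step-by-step check:
  pool = (0, 3, 1)
  P1: need (0, 2, 0) fits (0, 3, 1); releases (0, 1, 2), pool now (0, 4, 3)
  P4: need (0, 3, 3) fits (0, 4, 3); releases (0, 1, 0), pool now (0, 5, 3)
  P5 cannot run: need (0, 1, 4) vs free (0, 5, 3) (insufficient res1)
  P2 cannot run: need (1, 4, 2) vs free (0, 5, 3) (insufficient res4)
  P6 cannot run: need (1, 2, 0) vs free (0, 5, 3) (insufficient res4)
Had the request been granted, P5, P2 and P6 could never finish.


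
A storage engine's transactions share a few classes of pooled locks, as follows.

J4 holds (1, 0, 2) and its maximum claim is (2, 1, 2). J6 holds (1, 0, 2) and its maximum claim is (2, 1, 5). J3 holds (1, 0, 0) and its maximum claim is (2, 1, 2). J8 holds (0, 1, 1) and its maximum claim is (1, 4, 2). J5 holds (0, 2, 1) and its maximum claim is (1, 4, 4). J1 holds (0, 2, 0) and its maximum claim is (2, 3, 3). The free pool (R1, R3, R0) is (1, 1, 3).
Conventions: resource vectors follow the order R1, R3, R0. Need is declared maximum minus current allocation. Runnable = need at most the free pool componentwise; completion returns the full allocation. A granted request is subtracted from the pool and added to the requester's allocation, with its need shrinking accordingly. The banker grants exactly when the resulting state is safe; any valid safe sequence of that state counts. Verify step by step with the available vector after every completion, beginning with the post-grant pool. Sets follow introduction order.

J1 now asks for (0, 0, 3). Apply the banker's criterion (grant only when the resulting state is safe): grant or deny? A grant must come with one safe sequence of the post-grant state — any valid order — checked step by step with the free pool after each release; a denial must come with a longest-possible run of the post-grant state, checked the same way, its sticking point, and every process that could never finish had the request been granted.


GRANT — the state after the grant stays safe, e.g. via J4, J1, J6, J5, J8, J3.
Key observation: post-grant, (1, 1, 0) remains, and an order beginning with J4 completes everyone.
Verifying the post-grant state step by step:
  pool = (1, 1, 0)
  J4 needs (1, 1, 0) <= (1, 1, 0) -> finishes; pool += (1, 0, 2) = (2, 1, 2)
  J1 needs (2, 1, 0) <= (2, 1, 2) -> finishes; pool += (0, 2, 3) = (2, 3, 5)
  J6 needs (1, 1, 3) <= (2, 3, 5) -> finishes; pool += (1, 0, 2) = (3, 3, 7)
  J5 needs (1, 2, 3) <= (3, 3, 7) -> finishes; pool += (0, 2, 1) = (3, 5, 8)
  J8 needs (1, 3, 1) <= (3, 5, 8) -> finishes; pool += (0, 1, 1) = (3, 6, 9)
  J3 needs (1, 1, 2) <= (3, 6, 9) -> finishes; pool += (1, 0, 0) = (4, 6, 9)


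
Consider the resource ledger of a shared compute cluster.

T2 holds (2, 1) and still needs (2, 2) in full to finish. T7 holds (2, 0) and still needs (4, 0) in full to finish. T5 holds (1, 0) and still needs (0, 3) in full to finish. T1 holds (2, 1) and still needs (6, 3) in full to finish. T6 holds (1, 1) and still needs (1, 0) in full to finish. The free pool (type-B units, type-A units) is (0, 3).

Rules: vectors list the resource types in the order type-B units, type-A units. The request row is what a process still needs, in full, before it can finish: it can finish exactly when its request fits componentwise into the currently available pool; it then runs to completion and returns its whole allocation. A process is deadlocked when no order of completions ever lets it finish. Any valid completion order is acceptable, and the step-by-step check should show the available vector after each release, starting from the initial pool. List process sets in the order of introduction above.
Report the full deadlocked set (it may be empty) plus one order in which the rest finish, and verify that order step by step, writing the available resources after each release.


No process is deadlocked.
Key observation: T5 leads a chain of completions in which each release enables another process.
One completion order for the rest: T5, T6, T2, T7, T1. Verifying each step:
  pool = (0, 3)
  T5 needs (0, 3) <= (0, 3) -> finishes; pool += (1, 0) = (1, 3)
  T6 needs (1, 0) <= (1, 3) -> finishes; pool += (1, 1) = (2, 4)
  T2 needs (2, 2) <= (2, 4) -> finishes; pool += (2, 1) = (4, 5)
  T7 needs (4, 0) <= (4, 5) -> finishes; pool += (2, 0) = (6, 5)
  T1 needs (6, 3) <= (6, 5) -> finishes; pool += (2, 1) = (8, 6)


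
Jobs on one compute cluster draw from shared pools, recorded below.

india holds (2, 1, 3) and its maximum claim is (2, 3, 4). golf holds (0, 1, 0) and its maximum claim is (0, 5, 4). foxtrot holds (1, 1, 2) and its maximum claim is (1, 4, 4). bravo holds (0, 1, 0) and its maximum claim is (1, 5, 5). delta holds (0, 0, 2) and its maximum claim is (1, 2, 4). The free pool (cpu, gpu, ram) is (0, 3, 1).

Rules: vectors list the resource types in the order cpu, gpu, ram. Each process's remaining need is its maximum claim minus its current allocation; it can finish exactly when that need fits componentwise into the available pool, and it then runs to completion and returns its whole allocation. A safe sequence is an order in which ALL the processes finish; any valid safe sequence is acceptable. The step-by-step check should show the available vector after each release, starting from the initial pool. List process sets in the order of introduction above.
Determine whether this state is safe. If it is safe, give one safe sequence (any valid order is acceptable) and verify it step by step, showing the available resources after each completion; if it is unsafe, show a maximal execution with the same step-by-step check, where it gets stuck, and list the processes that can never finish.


SAFE. One safe sequence: india, delta, foxtrot, bravo, golf.
Key observation: the first exact fit in this order is india — it needs (0, 2, 1) with (0, 3, 1) free, meeting a requested resource to the last unit.
Step-by-step check:
  pool = (0, 3, 1)
  india: need (0, 2, 1) fits (0, 3, 1); releases (2, 1, 3), pool now (2, 4, 4)
  delta: need (1, 2, 2) fits (2, 4, 4); releases (0, 0, 2), pool now (2, 4, 6)
  foxtrot: need (0, 3, 2) fits (2, 4, 6); releases (1, 1, 2), pool now (3, 5, 8)
  bravo: need (1, 4, 5) fits (3, 5, 8); releases (0, 1, 0), pool now (3, 6, 8)
  golf: need (0, 4, 4) fits (3, 6, 8); releases (0, 1, 0), pool now (3, 7, 8)


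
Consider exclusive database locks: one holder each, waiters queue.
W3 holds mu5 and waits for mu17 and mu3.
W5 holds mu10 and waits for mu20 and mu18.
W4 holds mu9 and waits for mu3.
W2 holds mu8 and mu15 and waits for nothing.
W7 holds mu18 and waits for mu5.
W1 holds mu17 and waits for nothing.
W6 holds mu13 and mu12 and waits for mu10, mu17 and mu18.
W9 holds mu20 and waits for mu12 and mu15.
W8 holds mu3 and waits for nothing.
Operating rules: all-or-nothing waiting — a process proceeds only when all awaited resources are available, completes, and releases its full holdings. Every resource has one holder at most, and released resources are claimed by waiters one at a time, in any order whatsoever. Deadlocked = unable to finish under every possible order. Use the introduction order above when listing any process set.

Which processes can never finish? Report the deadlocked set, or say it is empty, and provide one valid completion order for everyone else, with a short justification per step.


Deadlocked: W5, W6 and W9.
Key observation: the wait chain closes on itself along W5 -> W9 -> W6 -> W5; no other process is dragged down with it.
A valid finishing order for the others: W8, W1, W4, W3, W7, W2.
Step-by-step check:
  run W8 (it waits on nothing); releases mu3
  run W1 (it waits on nothing); releases mu17
  W4: everything it awaited (mu3) is free; runs, freeing mu9
  W3: everything it awaited (mu17 and mu3) is free; runs, freeing mu5
  W7: everything it awaited (mu5) is free; runs, freeing mu18
  run W2 (it waits on nothing); releases mu8 and mu15


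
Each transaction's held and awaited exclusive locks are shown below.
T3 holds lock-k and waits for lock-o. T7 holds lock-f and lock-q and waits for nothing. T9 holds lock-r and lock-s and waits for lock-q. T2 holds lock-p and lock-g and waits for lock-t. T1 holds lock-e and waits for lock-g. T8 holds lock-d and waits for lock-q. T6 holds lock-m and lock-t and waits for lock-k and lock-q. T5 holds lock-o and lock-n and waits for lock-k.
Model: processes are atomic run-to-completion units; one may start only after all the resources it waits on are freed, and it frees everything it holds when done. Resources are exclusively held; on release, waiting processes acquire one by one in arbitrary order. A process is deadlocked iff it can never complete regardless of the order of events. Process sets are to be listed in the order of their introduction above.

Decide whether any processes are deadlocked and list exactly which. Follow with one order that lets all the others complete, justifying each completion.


Deadlocked: T3, T2, T1, T6 and T5.
Key observation: the wait chain closes on itself along T3 -> T5 -> T3; T2, T1 and T6 wait into the deadlock from upstream.
The rest can finish in the order T7, T8, T9.
Verifying each step:
  run T7 (it waits on nothing); releases lock-f and lock-q
  run T8 (all its waits — lock-q — are resolved); releases lock-d
  run T9 (all its waits — lock-q — are resolved); releases lock-r and lock-s


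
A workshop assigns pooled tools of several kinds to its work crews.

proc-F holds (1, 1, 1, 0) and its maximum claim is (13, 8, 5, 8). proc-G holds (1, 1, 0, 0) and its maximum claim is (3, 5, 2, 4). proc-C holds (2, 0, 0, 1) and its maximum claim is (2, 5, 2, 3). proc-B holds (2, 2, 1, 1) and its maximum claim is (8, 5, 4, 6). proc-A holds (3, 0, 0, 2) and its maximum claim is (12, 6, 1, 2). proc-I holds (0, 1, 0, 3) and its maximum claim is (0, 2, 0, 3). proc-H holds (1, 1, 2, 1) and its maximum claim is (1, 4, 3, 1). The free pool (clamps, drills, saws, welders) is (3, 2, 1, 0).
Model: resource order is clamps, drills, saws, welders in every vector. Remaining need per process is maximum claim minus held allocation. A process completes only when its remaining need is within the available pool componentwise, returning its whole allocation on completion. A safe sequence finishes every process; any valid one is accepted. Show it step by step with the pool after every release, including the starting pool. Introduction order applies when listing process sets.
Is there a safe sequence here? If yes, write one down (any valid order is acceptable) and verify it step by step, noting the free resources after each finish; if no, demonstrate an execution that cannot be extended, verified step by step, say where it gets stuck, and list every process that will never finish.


The state is SAFE; one workable sequence: proc-I, proc-H, proc-G, proc-C, proc-B, proc-A, proc-F.
Key observation: at proc-H the run first touches a limit — (0, 3, 1, 0) against (3, 3, 1, 3), exact on a resource it actually requests.
Verifying each step:
  pool = (3, 2, 1, 0)
  proc-I needs (0, 1, 0, 0) <= (3, 2, 1, 0) -> finishes; pool += (0, 1, 0, 3) = (3, 3, 1, 3)
  proc-H needs (0, 3, 1, 0) <= (3, 3, 1, 3) -> finishes; pool += (1, 1, 2, 1) = (4, 4, 3, 4)
  proc-G needs (2, 4, 2, 4) <= (4, 4, 3, 4) -> finishes; pool += (1, 1, 0, 0) = (5, 5, 3, 4)
  proc-C needs (0, 5, 2, 2) <= (5, 5, 3, 4) -> finishes; pool += (2, 0, 0, 1) = (7, 5, 3, 5)
  proc-B needs (6, 3, 3, 5) <= (7, 5, 3, 5) -> finishes; pool += (2, 2, 1, 1) = (9, 7, 4, 6)
  proc-A needs (9, 6, 1, 0) <= (9, 7, 4, 6) -> finishes; pool += (3, 0, 0, 2) = (12, 7, 4, 8)
  proc-F needs (12, 7, 4, 8) <= (12, 7, 4, 8) -> finishes; pool += (1, 1, 1, 0) = (13, 8, 5, 8)


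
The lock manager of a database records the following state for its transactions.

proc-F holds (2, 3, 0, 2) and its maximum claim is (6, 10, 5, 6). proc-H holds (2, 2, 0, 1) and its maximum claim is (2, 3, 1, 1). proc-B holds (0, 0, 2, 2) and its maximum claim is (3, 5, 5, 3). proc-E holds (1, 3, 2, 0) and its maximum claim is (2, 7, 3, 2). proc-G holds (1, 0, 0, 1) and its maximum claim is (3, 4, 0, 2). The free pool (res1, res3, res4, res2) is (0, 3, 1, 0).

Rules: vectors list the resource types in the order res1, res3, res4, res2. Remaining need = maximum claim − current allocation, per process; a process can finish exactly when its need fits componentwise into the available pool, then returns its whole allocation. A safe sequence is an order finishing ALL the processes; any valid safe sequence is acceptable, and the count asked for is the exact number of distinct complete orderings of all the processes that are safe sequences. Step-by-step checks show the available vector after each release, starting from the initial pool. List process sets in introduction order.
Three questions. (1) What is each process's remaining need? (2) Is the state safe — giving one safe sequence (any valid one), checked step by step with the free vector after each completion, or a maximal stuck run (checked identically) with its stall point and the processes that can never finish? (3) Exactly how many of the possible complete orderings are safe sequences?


(1) Remaining need (order res1, res3, res4, res2):
  proc-F: (4, 7, 5, 4)
  proc-H: (0, 1, 1, 0)
  proc-B: (3, 5, 3, 1)
  proc-E: (1, 4, 1, 2)
  proc-G: (2, 4, 0, 1)
(2) The state is SAFE; one workable sequence: proc-H, proc-G, proc-E, proc-B, proc-F.
Key observation: the order's first zero-slack moment is proc-H ((0, 1, 1, 0) needed, (0, 3, 1, 0) free — a requested resource with nothing to spare).
Walking it through:
  pool = (0, 3, 1, 0)
  proc-H: need (0, 1, 1, 0) fits (0, 3, 1, 0); releases (2, 2, 0, 1), pool now (2, 5, 1, 1)
  proc-G: need (2, 4, 0, 1) fits (2, 5, 1, 1); releases (1, 0, 0, 1), pool now (3, 5, 1, 2)
  proc-E: need (1, 4, 1, 2) fits (3, 5, 1, 2); releases (1, 3, 2, 0), pool now (4, 8, 3, 2)
  proc-B: need (3, 5, 3, 1) fits (4, 8, 3, 2); releases (0, 0, 2, 2), pool now (4, 8, 5, 4)
  proc-F: need (4, 7, 5, 4) fits (4, 8, 5, 4); releases (2, 3, 0, 2), pool now (6, 11, 5, 6)
(3) The exact count: 1 of the possible complete orderings is a safe sequence.


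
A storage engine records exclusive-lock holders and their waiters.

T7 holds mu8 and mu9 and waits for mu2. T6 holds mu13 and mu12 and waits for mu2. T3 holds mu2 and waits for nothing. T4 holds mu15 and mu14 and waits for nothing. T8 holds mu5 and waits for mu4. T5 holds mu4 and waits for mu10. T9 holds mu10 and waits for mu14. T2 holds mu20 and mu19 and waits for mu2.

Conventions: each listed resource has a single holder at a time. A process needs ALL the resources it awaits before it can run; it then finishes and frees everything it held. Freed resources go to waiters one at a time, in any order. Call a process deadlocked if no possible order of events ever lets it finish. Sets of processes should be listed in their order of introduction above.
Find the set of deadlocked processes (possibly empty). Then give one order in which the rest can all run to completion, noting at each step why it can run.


Nothing here is deadlocked.
Key observation: the wait relation is loop-free; peeling off processes with no waits unwinds the whole state.
One completion order for the rest: T3, T4, T9, T5, T8, T7, T6, T2.
Verifying each step:
  T3 waits on nothing -> runs at once and releases mu2
  T4 waits on nothing -> runs at once and releases mu15 and mu14
  T9 waits on mu14 — all released -> runs and releases mu10
  T5 waits on mu10 — all released -> runs and releases mu4
  T8 waits on mu4 — all released -> runs and releases mu5
  T7 waits on mu2 — all released -> runs and releases mu8 and mu9
  T6 waits on mu2 — all released -> runs and releases mu13 and mu12
  T2 waits on mu2 — all released -> runs and releases mu20 and mu19


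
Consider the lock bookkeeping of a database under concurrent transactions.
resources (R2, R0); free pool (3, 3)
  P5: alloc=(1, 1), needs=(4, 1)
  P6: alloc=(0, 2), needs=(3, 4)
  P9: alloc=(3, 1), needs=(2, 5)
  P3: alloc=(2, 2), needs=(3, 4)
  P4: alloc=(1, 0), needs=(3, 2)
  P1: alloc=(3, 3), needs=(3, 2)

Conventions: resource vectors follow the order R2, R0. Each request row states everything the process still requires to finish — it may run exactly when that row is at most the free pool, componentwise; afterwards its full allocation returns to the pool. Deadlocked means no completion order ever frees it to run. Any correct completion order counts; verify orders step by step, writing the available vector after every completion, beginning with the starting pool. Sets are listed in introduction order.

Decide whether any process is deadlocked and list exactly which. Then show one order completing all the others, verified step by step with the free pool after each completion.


The deadlocked set is empty.
Key observation: P1 fits the free pool immediately, and its release cascades until everyone finishes.
One completion order for the rest: P1, P9, P3, P5, P6, P4. Check, step by step:
  pool = (3, 3)
  run P1 (needs (3, 2), free (3, 3)); after release of (3, 3) the pool is (6, 6)
  run P9 (needs (2, 5), free (6, 6)); after release of (3, 1) the pool is (9, 7)
  run P3 (needs (3, 4), free (9, 7)); after release of (2, 2) the pool is (11, 9)
  run P5 (needs (4, 1), free (11, 9)); after release of (1, 1) the pool is (12, 10)
  run P6 (needs (3, 4), free (12, 10)); after release of (0, 2) the pool is (12, 12)
  run P4 (needs (3, 2), free (12, 12)); after release of (1, 0) the pool is (13, 12)


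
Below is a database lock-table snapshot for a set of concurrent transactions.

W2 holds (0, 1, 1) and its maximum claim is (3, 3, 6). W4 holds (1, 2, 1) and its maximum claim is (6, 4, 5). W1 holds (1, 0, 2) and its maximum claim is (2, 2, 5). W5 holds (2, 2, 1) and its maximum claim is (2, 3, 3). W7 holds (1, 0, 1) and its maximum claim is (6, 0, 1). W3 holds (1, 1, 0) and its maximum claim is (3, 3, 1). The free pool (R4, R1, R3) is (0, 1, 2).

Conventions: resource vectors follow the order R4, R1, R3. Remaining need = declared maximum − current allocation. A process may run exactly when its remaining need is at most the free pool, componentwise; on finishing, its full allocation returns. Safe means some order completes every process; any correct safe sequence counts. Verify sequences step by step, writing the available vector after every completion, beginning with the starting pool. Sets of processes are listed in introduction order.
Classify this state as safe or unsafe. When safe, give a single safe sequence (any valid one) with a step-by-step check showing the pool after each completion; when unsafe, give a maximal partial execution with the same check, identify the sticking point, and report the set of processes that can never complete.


UNSAFE — no complete ordering exists.
Key observation: once W5, W3, W1, W2 finish, the pool peaks at (4, 5, 6) — and every remaining process still needs more R4 than that.
The run W5, W3, W1, W2 cannot be extended any further. Step-by-step check:
  pool = (0, 1, 2)
  run W5 (needs (0, 1, 2), free (0, 1, 2)); after release of (2, 2, 1) the pool is (2, 3, 3)
  run W3 (needs (2, 2, 1), free (2, 3, 3)); after release of (1, 1, 0) the pool is (3, 4, 3)
  run W1 (needs (1, 2, 3), free (3, 4, 3)); after release of (1, 0, 2) the pool is (4, 4, 5)
  run W2 (needs (3, 2, 5), free (4, 4, 5)); after release of (0, 1, 1) the pool is (4, 5, 6)
  W4 cannot run: need (5, 2, 4) vs free (4, 5, 6) (insufficient R4)
  W7 cannot run: need (5, 0, 0) vs free (4, 5, 6) (insufficient R4)
Permanently blocked: W4 and W7.


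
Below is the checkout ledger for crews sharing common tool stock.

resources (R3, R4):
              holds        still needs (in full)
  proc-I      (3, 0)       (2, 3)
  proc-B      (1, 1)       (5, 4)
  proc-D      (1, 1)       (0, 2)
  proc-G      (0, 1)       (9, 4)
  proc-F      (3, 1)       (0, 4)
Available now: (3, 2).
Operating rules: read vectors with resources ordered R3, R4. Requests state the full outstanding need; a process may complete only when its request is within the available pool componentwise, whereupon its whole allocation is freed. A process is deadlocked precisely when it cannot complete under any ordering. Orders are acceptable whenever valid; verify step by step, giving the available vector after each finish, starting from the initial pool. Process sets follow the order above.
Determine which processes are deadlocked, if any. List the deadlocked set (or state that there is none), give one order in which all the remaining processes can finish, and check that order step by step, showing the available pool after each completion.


Deadlocked set: proc-B, proc-G and proc-F.
Key observation: no order helps: past proc-D, proc-I, the free pool tops out at (7, 3), below what each blocked process needs in R4.
One completion order for the rest: proc-D, proc-I. Check, step by step:
  pool = (3, 2)
  proc-D needs (0, 2) <= (3, 2) -> finishes; pool += (1, 1) = (4, 3)
  proc-I needs (2, 3) <= (4, 3) -> finishes; pool += (3, 0) = (7, 3)
None of the blocked processes ever fits:
  blocked: proc-B wants (5, 4), pool (7, 3) — not enough R4
  blocked: proc-G wants (9, 4), pool (7, 3) — not enough R3 and R4
  blocked: proc-F wants (0, 4), pool (7, 3) — not enough R4


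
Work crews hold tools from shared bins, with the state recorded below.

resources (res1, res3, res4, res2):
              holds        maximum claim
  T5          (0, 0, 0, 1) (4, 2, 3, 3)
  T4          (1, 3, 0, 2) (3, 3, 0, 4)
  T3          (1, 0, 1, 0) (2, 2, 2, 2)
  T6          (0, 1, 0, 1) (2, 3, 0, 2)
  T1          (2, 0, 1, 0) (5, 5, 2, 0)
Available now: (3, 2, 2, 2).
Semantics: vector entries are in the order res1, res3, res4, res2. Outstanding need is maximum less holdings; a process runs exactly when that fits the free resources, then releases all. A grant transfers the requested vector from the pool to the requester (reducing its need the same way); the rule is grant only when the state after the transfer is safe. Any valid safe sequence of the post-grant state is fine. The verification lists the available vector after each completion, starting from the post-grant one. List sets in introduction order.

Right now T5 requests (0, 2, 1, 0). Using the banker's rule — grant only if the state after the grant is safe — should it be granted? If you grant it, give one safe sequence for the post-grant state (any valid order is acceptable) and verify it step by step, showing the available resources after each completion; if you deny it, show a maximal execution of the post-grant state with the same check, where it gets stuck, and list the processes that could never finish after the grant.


GRANT. The post-grant state is safe; one safe sequence: T4, T3, T6, T5, T1.
Key observation: after the grant the pool drops to (3, 0, 1, 2), which still lets T4 finish first and unwind the rest.
Check on the post-grant state, step by step:
  pool = (3, 0, 1, 2)
  T4 needs (2, 0, 0, 2) <= (3, 0, 1, 2) -> finishes; pool += (1, 3, 0, 2) = (4, 3, 1, 4)
  T3 needs (1, 2, 1, 2) <= (4, 3, 1, 4) -> finishes; pool += (1, 0, 1, 0) = (5, 3, 2, 4)
  T6 needs (2, 2, 0, 1) <= (5, 3, 2, 4) -> finishes; pool += (0, 1, 0, 1) = (5, 4, 2, 5)
  T5 needs (4, 0, 2, 2) <= (5, 4, 2, 5) -> finishes; pool += (0, 2, 1, 1) = (5, 6, 3, 6)
  T1 needs (3, 5, 1, 0) <= (5, 6, 3, 6) -> finishes; pool += (2, 0, 1, 0) = (7, 6, 4, 6)


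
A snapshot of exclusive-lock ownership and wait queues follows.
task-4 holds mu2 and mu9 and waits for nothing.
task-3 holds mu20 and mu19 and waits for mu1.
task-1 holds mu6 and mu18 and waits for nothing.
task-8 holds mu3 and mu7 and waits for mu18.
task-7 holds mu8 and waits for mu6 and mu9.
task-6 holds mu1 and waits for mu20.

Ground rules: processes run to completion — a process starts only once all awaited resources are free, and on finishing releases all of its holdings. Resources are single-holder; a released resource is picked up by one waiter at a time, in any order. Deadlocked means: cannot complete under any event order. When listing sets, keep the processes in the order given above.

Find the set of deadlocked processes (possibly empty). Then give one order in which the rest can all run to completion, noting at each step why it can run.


Deadlocked set: task-3 and task-6.
Key observation: the waits loop around task-3 -> task-6 -> task-3 with no way out; no other process is dragged down with it.
A valid finishing order for the others: task-1, task-8, task-4, task-7.
Verifying each step:
  run task-1 (it waits on nothing); releases mu6 and mu18
  run task-8 (all its waits — mu18 — are resolved); releases mu3 and mu7
  run task-4 (it waits on nothing); releases mu2 and mu9
  run task-7 (all its waits — mu6 and mu9 — are resolved); releases mu8


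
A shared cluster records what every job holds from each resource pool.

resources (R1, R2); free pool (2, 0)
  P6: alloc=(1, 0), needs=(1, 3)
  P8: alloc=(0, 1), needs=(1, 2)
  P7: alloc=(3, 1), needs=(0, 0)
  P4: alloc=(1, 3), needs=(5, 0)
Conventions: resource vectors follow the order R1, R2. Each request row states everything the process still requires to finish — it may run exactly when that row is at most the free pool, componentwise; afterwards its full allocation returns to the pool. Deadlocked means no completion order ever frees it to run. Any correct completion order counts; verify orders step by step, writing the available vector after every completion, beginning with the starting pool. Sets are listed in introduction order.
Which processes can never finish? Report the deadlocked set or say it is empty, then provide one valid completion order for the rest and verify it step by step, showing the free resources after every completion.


The deadlocked set is empty.
Key observation: P7 fits the free pool immediately, and its release cascades until everyone finishes.
The rest can finish in the order P7, P4, P8, P6. Step-by-step check:
  pool = (2, 0)
  P7 needs (0, 0) <= (2, 0) -> finishes; pool += (3, 1) = (5, 1)
  P4 needs (5, 0) <= (5, 1) -> finishes; pool += (1, 3) = (6, 4)
  P8 needs (1, 2) <= (6, 4) -> finishes; pool += (0, 1) = (6, 5)
  P6 needs (1, 3) <= (6, 5) -> finishes; pool += (1, 0) = (7, 5)


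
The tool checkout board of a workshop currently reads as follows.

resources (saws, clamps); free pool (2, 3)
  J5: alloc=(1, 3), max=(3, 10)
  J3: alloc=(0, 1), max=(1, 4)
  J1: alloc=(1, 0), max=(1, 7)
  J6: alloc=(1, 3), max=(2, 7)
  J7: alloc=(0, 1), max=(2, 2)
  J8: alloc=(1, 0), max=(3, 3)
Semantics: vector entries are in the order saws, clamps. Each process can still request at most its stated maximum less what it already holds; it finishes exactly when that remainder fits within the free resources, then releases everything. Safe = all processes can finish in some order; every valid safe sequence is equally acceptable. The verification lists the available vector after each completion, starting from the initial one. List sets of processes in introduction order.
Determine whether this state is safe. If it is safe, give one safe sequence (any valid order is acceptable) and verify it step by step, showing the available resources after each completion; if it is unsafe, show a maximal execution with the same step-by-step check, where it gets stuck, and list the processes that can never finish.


SAFE — a valid safe sequence is J3, J7, J6, J5, J1, J8.
Key observation: J3 marks the first exact bind of the order: its need (1, 3) fits the free (2, 3) with zero slack on a requested resource.
Check, step by step:
  pool = (2, 3)
  run J3 (needs (1, 3), free (2, 3)); after release of (0, 1) the pool is (2, 4)
  run J7 (needs (2, 1), free (2, 4)); after release of (0, 1) the pool is (2, 5)
  run J6 (needs (1, 4), free (2, 5)); after release of (1, 3) the pool is (3, 8)
  run J5 (needs (2, 7), free (3, 8)); after release of (1, 3) the pool is (4, 11)
  run J1 (needs (0, 7), free (4, 11)); after release of (1, 0) the pool is (5, 11)
  run J8 (needs (2, 3), free (5, 11)); after release of (1, 0) the pool is (6, 11)


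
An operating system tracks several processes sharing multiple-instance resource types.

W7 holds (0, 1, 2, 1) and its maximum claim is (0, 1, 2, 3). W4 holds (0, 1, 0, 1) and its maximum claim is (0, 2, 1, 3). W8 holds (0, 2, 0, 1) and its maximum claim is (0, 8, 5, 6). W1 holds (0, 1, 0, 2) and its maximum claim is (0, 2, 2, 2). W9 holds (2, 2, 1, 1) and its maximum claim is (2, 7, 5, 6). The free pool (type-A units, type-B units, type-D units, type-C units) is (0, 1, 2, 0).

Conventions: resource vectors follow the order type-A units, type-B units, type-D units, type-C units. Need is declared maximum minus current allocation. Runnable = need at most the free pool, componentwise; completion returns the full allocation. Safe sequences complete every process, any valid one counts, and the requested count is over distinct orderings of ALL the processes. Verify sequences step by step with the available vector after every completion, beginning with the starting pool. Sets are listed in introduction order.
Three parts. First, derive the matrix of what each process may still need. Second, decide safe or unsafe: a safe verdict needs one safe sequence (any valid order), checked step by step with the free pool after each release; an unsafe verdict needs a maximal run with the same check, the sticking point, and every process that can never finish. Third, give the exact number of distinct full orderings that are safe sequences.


(1) Remaining need (order type-A units, type-B units, type-D units, type-C units):
  W7: (0, 0, 0, 2)
  W4: (0, 1, 1, 2)
  W8: (0, 6, 5, 5)
  W1: (0, 1, 2, 0)
  W9: (0, 5, 4, 5)
(2) The state is UNSAFE.
Key observation: once W1, W4, W7 finish, the pool peaks at (0, 4, 4, 4) — and every remaining process still needs more type-B units than that.
The run W1, W4, W7 cannot be extended any further. Step-by-step check:
  pool = (0, 1, 2, 0)
  run W1 (needs (0, 1, 2, 0), free (0, 1, 2, 0)); after release of (0, 1, 0, 2) the pool is (0, 2, 2, 2)
  run W4 (needs (0, 1, 1, 2), free (0, 2, 2, 2)); after release of (0, 1, 0, 1) the pool is (0, 3, 2, 3)
  run W7 (needs (0, 0, 0, 2), free (0, 3, 2, 3)); after release of (0, 1, 2, 1) the pool is (0, 4, 4, 4)
  W8 still needs (0, 6, 5, 5) but only (0, 4, 4, 4) is free — short on type-B units, type-D units and type-C units
  W9 still needs (0, 5, 4, 5) but only (0, 4, 4, 4) is free — short on type-B units and type-C units
Permanently blocked: W8 and W9.
(3) Exactly 0 of the possible complete orderings are safe sequences.


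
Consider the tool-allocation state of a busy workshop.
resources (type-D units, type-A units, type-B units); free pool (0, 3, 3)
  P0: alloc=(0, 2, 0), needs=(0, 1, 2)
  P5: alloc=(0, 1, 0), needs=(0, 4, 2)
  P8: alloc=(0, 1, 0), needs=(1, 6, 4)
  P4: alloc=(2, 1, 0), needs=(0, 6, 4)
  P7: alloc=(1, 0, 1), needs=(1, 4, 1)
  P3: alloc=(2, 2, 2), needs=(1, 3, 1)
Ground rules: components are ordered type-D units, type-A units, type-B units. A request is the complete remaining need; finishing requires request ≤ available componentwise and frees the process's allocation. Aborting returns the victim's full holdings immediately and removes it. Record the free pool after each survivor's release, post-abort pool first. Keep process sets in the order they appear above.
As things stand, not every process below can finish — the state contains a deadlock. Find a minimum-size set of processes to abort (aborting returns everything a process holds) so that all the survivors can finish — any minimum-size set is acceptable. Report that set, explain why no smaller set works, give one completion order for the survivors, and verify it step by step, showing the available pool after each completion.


Minimum abort set: P7.
Key observation: the deadlocked P3 becomes finishable only because P7 released (1, 0, 1); it completes at step 2 below.
Why nothing smaller works: aborting no one leaves the state deadlocked as given.
Survivors finish in the order: P0, P3, P4, P5, P8. Verifying each step (pool after the aborts first):
  pool = (1, 3, 4)
  P0: need (0, 1, 2) fits (1, 3, 4); releases (0, 2, 0), pool now (1, 5, 4)
  P3: need (1, 3, 1) fits (1, 5, 4); releases (2, 2, 2), pool now (3, 7, 6)
  P4: need (0, 6, 4) fits (3, 7, 6); releases (2, 1, 0), pool now (5, 8, 6)
  P5: need (0, 4, 2) fits (5, 8, 6); releases (0, 1, 0), pool now (5, 9, 6)
  P8: need (1, 6, 4) fits (5, 9, 6); releases (0, 1, 0), pool now (5, 10, 6)


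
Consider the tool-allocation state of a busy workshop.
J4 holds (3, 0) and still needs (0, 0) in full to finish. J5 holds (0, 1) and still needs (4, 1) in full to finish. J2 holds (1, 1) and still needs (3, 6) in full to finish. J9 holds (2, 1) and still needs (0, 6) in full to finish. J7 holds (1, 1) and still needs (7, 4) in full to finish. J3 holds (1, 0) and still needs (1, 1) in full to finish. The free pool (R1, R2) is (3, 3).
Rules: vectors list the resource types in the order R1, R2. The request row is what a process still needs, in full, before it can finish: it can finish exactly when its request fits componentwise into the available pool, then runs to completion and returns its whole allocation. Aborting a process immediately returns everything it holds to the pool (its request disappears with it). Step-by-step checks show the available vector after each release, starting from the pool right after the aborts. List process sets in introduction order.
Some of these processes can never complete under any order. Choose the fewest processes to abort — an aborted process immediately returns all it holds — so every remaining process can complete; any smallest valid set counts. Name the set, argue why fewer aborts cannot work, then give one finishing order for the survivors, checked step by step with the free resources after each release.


The answer: abort J9.
Key observation: before aborting J9, J2 was permanently blocked — no order could ever run it; afterwards it completes at step 5.
No smaller set exists: with zero aborts the deadlock remains.
Survivors finish in the order: J3, J4, J7, J5, J2. Check, step by step (pool after the aborts first):
  pool = (5, 4)
  J3: need (1, 1) fits (5, 4); releases (1, 0), pool now (6, 4)
  J4: need (0, 0) fits (6, 4); releases (3, 0), pool now (9, 4)
  J7: need (7, 4) fits (9, 4); releases (1, 1), pool now (10, 5)
  J5: need (4, 1) fits (10, 5); releases (0, 1), pool now (10, 6)
  J2: need (3, 6) fits (10, 6); releases (1, 1), pool now (11, 7)
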